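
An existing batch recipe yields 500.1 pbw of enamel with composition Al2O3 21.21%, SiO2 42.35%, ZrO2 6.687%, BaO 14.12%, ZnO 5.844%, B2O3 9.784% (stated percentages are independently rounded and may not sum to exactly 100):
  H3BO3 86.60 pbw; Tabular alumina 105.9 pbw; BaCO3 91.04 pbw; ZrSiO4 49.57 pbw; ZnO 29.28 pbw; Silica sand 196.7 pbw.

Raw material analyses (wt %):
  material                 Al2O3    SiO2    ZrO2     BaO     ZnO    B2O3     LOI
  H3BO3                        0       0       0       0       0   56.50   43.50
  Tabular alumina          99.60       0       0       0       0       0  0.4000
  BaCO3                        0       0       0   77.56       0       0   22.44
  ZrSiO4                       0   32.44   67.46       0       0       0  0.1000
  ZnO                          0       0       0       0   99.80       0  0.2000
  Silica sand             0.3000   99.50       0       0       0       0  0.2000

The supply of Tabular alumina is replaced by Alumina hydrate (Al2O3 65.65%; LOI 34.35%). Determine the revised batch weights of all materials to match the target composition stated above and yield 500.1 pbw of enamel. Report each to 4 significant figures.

All internal work runs at full precision through every step. Intermediates are shown rounded off to 4 significant digits across the worked steps. A single rounding finalizes each reported result. The derived quantities (net glass mass, the totals, the yield, six oxide percentages, ignition loss) are carried at exact precision from the weighed amounts per 500.1 pbw of glass, precisely as stated by either problem or answer.
Target masses of each oxide per 500.1 pbw enamel:
  Al2O3: 21.21% × 500.1 = 106.1 pbw
  SiO2: 42.35% × 500.1 = 211.8 pbw
  ZrO2: 6.687% × 500.1 = 33.44 pbw
  BaO: 14.12% × 500.1 = 70.61 pbw
  ZnO: 5.844% × 500.1 = 29.23 pbw
  B2O3: 9.784% × 500.1 = 48.93 pbw
Oxide-by-oxide audit using the reported weights, on the stated basis (each sum matches its target mass inside rounding margins):
  Al2O3: 160.7·0.6565 + 196.7·0.003000 = 106.1 pbw (target 106.1 pbw)
  SiO2: 49.57·0.3244 + 196.7·0.9950 = 211.8 pbw (target 211.8 pbw)
  ZrO2: 49.57·0.6746 = 33.44 pbw (target 33.44 pbw)
  BaO: 91.04·0.7756 = 70.61 pbw (target 70.61 pbw)
  ZnO: 29.28·0.9980 = 29.22 pbw (target 29.23 pbw)
  B2O3: 86.60·0.5650 = 48.93 pbw (target 48.93 pbw)
Mass balance on the glass: batch total minus LOI = 500.1 pbw (the Σ of target masses is 500.1 pbw; stated basis 500.1 pbw — deltas are rounding alone).
Total batch = Σ batch = 613.9 pbw; loss to ignition Σ batch·LOI = 113.8 pbw; the yield ratio, glass ÷ batch: 81.46%.

Revised batch per 500.1 pbw enamel:
  H3BO3: 86.60 pbw
  Alumina hydrate: 160.7 pbw
  BaCO3: 91.04 pbw
  ZrSiO4: 49.57 pbw
  ZnO: 29.28 pbw
  Silica sand: 196.7 pbw
Total batch = 613.9 pbw; LOI loss = 113.8 pbw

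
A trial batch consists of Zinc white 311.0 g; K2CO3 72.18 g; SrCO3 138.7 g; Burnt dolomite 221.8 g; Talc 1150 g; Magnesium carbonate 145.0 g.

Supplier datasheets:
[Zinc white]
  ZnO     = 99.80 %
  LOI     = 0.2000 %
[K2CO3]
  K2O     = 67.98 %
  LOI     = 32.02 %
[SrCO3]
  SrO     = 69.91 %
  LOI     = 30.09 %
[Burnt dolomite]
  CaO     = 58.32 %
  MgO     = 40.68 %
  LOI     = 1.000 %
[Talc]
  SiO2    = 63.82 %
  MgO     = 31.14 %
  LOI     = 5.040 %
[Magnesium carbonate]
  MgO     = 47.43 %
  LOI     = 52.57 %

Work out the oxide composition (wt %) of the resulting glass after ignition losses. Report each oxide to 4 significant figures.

The whole derivation maintains full float precision in all steps — rounding to four significant digits applies to each working value as printed; a single rounding yields every reported figure. Derived quantities, including glass mass, the six compositions, totals, yield, LOI, are re-derived starting from the weights at 1837 g of glass in full precision, as they appear in the problem or the answer.
Per-oxide mass from batch:
  SiO2: 1150·0.6382 = 733.9 g
  CaO: 221.8·0.5832 = 129.4 g
  K2O: 72.18·0.6798 = 49.07 g
  SrO: 138.7·0.6991 = 96.97 g
  ZnO: 311.0·0.9980 = 310.4 g
  MgO: 221.8·0.4068 + 1150·0.3114 + 145.0·0.4743 = 517.1 g
LOI: 311.0·0.002000 + 72.18·0.3202 + 138.7·0.3009 + 221.8·0.01000 + 1150·0.05040 + 145.0·0.5257 = 201.9 g
Resulting glass, batch − LOI: 2039 − 201.9 = 1837 g (equal to the oxide-mass sum)
each wt % is 100 × oxide ÷ glass

Glass mass = 1837 g (batch 2039 − LOI 201.9).
Composition: SiO2 39.96%, CaO 7.042%, K2O 2.671%, SrO 5.279%, ZnO 16.90%, MgO 28.15%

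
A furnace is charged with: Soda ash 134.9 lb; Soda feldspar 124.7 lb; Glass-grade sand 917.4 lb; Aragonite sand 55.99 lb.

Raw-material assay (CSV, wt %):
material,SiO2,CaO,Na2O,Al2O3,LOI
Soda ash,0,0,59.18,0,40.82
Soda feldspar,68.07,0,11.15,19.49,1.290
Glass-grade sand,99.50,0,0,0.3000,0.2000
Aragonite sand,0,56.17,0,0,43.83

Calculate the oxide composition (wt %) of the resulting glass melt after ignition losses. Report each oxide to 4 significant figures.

Glass mass = 1150 lb (batch 1233 − LOI 83.05).
Composition: SiO2 86.76%, CaO 2.735%, Na2O 8.152%, Al2O3 2.353%

Working values are displayed, with 4-significant-digit rounding, on the page. All internal work runs at full float precision through the solve; a single rounding completes each reported figure. Derived quantities (yield, four oxide percentages, ignition loss, the totals, net glass mass) are re-derived from the weighed amounts at 1150 lb of glass at exact precision, exactly as printed in the problem or answer text.
Delivered oxide masses:
  SiO2: 124.7·0.6807 + 917.4·0.9950 = 997.7 lb
  CaO: 55.99·0.5617 = 31.45 lb
  Na2O: 134.9·0.5918 + 124.7·0.1115 = 93.74 lb
  Al2O3: 124.7·0.1949 + 917.4·0.003000 = 27.06 lb
LOI: 134.9·0.4082 + 124.7·0.01290 + 917.4·0.002000 + 55.99·0.4383 = 83.05 lb
Net of LOI, the glass mass = 1233 − 83.05 = 1150 lb (= Σ oxide masses)
wt % = 100 × oxide mass / glass mass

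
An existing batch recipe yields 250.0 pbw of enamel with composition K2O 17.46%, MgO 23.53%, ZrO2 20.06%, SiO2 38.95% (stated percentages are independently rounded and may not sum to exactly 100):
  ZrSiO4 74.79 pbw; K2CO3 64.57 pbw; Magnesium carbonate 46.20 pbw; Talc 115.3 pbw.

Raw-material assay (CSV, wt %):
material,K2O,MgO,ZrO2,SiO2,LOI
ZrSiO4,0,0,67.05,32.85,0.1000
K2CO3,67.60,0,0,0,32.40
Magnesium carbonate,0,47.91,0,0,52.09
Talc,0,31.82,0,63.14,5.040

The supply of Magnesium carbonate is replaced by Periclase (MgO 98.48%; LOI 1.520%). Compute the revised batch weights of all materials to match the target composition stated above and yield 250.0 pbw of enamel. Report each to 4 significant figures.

Intermediates are shown rounded off to 4 significant digits between the steps. The working math holds exact precision from start to finish; a single rounding yields every reported value. The derived quantities are rebuilt in full precision (glass mass, yield, the four compositions, the totals, LOI) from the batch weights for 250.0 pbw of glass, as quoted within problem or answer.
Per-oxide target masses for 250.0 pbw enamel:
  K2O: 17.46% × 250.0 = 43.65 pbw
  MgO: 23.53% × 250.0 = 58.82 pbw
  ZrO2: 20.06% × 250.0 = 50.15 pbw
  SiO2: 38.95% × 250.0 = 97.38 pbw
Oxide-by-oxide audit using the reported weights, per the basis as stated (oxide sums agree with the targets once rounding is allowed for):
  K2O: 64.57·0.6760 = 43.65 pbw (target 43.65 pbw)
  MgO: 22.48·0.9848 + 115.3·0.3182 = 58.83 pbw (target 58.82 pbw)
  ZrO2: 74.79·0.6705 = 50.15 pbw (target 50.15 pbw)
  SiO2: 74.79·0.3285 + 115.3·0.6314 = 97.37 pbw (target 97.38 pbw)
Consistency of the glass mass: batch total minus LOI = 250.0 pbw (per-oxide target masses sum to 250.0 pbw; against the stated basis, 250.0 pbw — rounding explains the deltas).
Whole-batch sum: Σ batch = 277.1 pbw; LOI loss = Σ batch·LOI = 27.15 pbw; as yield: glass ÷ batch → 90.20%.

Revised batch per 250.0 pbw enamel:
  ZrSiO4: 74.79 pbw
  K2CO3: 64.57 pbw
  Periclase: 22.48 pbw
  Talc: 115.3 pbw
Total batch = 277.1 pbw; LOI loss = 27.15 pbw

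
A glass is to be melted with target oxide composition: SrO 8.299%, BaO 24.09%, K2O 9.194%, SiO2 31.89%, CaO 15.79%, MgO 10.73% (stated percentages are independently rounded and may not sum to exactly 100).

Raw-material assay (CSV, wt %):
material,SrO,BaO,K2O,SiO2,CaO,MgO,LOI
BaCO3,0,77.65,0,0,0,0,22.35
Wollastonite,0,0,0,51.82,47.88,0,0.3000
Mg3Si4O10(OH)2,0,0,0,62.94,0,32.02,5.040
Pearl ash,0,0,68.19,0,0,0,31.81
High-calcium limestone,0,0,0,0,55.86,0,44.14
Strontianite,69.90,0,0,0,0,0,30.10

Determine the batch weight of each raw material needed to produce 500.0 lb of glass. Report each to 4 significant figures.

Batch per 500.0 lb glass:
  BaCO3: 155.1 lb
  Wollastonite: 104.2 lb
  Mg3Si4O10(OH)2: 167.6 lb
  Pearl ash: 67.41 lb
  High-calcium limestone: 52.03 lb
  Strontianite: 59.36 lb
Total batch = 605.7 lb; LOI loss = 105.7 lb; yield = 82.55%

Values along the way are printed (rounded to 4 significant digits) at each printed step; the whole derivation carries exact precision through the solve. A single rounding produces every reported number; all derived quantities are recomputed from the batch weights per 500.0 lb of glass in exact precision (LOI, the totals, the yield, the six compositions, glass mass) as set out in the problem or the answer.
Oxide-by-oxide targets in 500.0 lb glass:
  SrO: 8.299% × 500.0 = 41.50 lb
  BaO: 24.09% × 500.0 = 120.4 lb
  K2O: 9.194% × 500.0 = 45.97 lb
  SiO2: 31.89% × 500.0 = 159.4 lb
  CaO: 15.79% × 500.0 = 78.95 lb
  MgO: 10.73% × 500.0 = 53.65 lb
Checking each oxide sum from the weights as reported, per the basis as stated (summed amounts equal target values modulo rounding of the values):
  SrO: 59.36·0.6990 = 41.49 lb (target 41.50 lb)
  BaO: 155.1·0.7765 = 120.4 lb (target 120.4 lb)
  K2O: 67.41·0.6819 = 45.97 lb (target 45.97 lb)
  SiO2: 104.2·0.5182 + 167.6·0.6294 = 159.5 lb (target 159.4 lb)
  CaO: 104.2·0.4788 + 52.03·0.5586 = 78.95 lb (target 78.95 lb)
  MgO: 167.6·0.3202 = 53.67 lb (target 53.65 lb)
Glass-mass closure: Σ batch − LOI loss = 500.0 lb (oxide target masses add up to 500.0 lb; versus the stated basis of 500.0 lb — rounding explains the deltas).
Total batch = Σ batch = 605.7 lb; Σ batch·LOI gives LOI loss = 105.7 lb; yield = glass ÷ total batch = 82.55%.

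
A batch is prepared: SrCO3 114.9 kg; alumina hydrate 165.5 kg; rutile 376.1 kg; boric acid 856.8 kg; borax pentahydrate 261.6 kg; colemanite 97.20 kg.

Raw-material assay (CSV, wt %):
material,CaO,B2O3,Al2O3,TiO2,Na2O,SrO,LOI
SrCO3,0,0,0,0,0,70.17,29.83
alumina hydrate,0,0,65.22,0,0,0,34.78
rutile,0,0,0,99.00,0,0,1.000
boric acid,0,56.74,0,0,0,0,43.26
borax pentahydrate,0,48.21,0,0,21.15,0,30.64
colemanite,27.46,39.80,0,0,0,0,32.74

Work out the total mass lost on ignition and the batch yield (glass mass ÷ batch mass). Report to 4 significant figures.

Mid-chain values are printed, with 4-significant-figure rounding, in the printout — every computation carries full float precision all the way through; exactly one rounding goes into each reported number; all derived quantities (ignition loss, the totals, six oxide percentages, net glass mass, yield) are recomputed at full float precision using the weight values at 1294 kg of glass, as set out in question or answer.
Per-material ignition loss:
  SrCO3: 114.9 × 0.2983 = 34.27 kg
  alumina hydrate: 165.5 × 0.3478 = 57.56 kg
  rutile: 376.1 × 0.01000 = 3.761 kg
  boric acid: 856.8 × 0.4326 = 370.7 kg
  borax pentahydrate: 261.6 × 0.3064 = 80.15 kg
  colemanite: 97.20 × 0.3274 = 31.82 kg
Total LOI = 578.2 kg
Glass = batch − LOI = 1872 − 578.2 = 1294 kg

LOI loss = 578.2 kg; glass = 1294 kg; yield = 69.11%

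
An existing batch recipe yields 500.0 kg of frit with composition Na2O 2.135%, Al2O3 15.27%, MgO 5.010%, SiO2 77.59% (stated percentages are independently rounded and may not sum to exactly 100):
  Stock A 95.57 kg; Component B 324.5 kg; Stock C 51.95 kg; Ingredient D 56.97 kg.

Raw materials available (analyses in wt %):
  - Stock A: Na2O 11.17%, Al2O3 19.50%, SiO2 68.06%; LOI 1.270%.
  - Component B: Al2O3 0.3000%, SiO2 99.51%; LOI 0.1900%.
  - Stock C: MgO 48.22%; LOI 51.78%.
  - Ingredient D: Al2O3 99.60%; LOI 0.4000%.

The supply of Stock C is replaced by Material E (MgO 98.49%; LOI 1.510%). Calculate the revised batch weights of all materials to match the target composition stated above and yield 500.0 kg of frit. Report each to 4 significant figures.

Revised batch per 500.0 kg frit:
  Stock A: 95.57 kg
  Component B: 324.5 kg
  Material E: 25.43 kg
  Ingredient D: 56.97 kg
Total batch = 502.5 kg; LOI loss = 2.442 kg

The intermediate values are printed (rounded to four significant figures) as written — the working math keeps exact precision end to end. Every reported value takes just one rounding. All derived quantities (net glass mass, yield, totals, the four compositions, ignition loss) are re-derived starting from the weights for 500.0 kg of glass at full float precision precisely as stated by question or answer.
Per-oxide target masses for 500.0 kg frit:
  Na2O: 2.135% × 500.0 = 10.68 kg
  Al2O3: 15.27% × 500.0 = 76.35 kg
  MgO: 5.010% × 500.0 = 25.05 kg
  SiO2: 77.59% × 500.0 = 388.0 kg
Checking each oxide sum given the weights on record, per the basis as stated (sums match the target masses given rounding of the digits):
  Na2O: 95.57·0.1117 = 10.68 kg (target 10.68 kg)
  Al2O3: 95.57·0.1950 + 324.5·0.003000 + 56.97·0.9960 = 76.35 kg (target 76.35 kg)
  MgO: 25.43·0.9849 = 25.05 kg (target 25.05 kg)
  SiO2: 95.57·0.6806 + 324.5·0.9951 = 388.0 kg (target 388.0 kg)
The glass-mass cross-check: batch Σ − ignition loss = 500.0 kg (targets for the oxides total 500.0 kg; versus the stated basis of 500.0 kg — gaps are rounding artifacts).
Batch total: Σ batch = 502.5 kg; loss to ignition Σ batch·LOI = 2.442 kg; yield = glass ÷ total batch = 99.51%.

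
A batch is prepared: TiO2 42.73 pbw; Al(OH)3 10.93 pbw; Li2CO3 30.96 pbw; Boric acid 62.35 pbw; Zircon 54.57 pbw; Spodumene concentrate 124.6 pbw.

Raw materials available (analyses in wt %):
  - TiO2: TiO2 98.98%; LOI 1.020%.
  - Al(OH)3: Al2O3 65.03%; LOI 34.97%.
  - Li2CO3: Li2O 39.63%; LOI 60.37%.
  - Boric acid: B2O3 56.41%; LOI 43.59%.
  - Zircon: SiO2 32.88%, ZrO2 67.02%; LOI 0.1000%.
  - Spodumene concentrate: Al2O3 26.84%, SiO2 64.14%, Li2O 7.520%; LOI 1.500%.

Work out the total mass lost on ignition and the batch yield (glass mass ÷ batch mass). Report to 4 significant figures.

Every computation maintains full float precision from first step to last; working values are printed (rounded to four significant digits) between the steps — each reported figure is rounded only once — the derived quantities, including totals, the six compositions, ignition loss, net glass mass, yield, are recomputed starting from the weights per 274.1 pbw of glass at exact precision as given in question or answer.
Loss on ignition, line by line:
  TiO2: 42.73 × 0.01020 = 0.4358 pbw
  Al(OH)3: 10.93 × 0.3497 = 3.822 pbw
  Li2CO3: 30.96 × 0.6037 = 18.69 pbw
  Boric acid: 62.35 × 0.4359 = 27.18 pbw
  Zircon: 54.57 × 0.001000 = 0.05457 pbw
  Spodumene concentrate: 124.6 × 0.01500 = 1.869 pbw
Total LOI = 52.05 pbw
Glass = batch − LOI = 326.1 − 52.05 = 274.1 pbw

LOI loss = 52.05 pbw; glass = 274.1 pbw; yield = 84.04%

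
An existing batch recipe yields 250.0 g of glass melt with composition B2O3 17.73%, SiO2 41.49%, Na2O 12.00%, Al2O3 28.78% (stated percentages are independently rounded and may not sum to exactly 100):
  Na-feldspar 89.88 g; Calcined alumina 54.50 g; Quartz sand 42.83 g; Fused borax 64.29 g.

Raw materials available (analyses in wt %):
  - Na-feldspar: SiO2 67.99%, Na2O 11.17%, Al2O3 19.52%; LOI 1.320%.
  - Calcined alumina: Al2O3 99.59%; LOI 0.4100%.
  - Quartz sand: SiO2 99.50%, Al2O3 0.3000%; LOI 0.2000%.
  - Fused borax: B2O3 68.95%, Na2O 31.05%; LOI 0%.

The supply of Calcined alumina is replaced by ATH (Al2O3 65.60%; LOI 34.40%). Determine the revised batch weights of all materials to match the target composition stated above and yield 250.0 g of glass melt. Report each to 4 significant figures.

Full float precision is kept through every step; intermediates are shown rounded to 4 significant digits when written out; each reported value takes exactly one rounding; all derived quantities are computed at exact precision (net glass mass, the four compositions, the yield, totals, ignition loss) from the batch weights per 250.0 g of glass precisely as stated by the question or the answer.
Oxide mass targets, per 250.0 g glass melt:
  B2O3: 17.73% × 250.0 = 44.32 g
  SiO2: 41.49% × 250.0 = 103.7 g
  Na2O: 12.00% × 250.0 = 30.00 g
  Al2O3: 28.78% × 250.0 = 71.95 g
Checking each oxide sum per the reported batch figures, for the quoted basis mass (every target is met by its sum given rounding of the digits):
  B2O3: 64.29·0.6895 = 44.33 g (target 44.32 g)
  SiO2: 89.88·0.6799 + 42.83·0.9950 = 103.7 g (target 103.7 g)
  Na2O: 89.88·0.1117 + 64.29·0.3105 = 30.00 g (target 30.00 g)
  Al2O3: 89.88·0.1952 + 82.74·0.6560 + 42.83·0.003000 = 71.95 g (target 71.95 g)
Glass-mass bookkeeping: batch total minus LOI = 250.0 g (the targets, summed, come to 250.0 g; the stated basis being 250.0 g — rounding explains the deltas).
Adding the batch up: Σ batch = 279.7 g; ignition loss, Σ(batch × LOI) = 29.73 g; yield: glass divided by total = 89.37%.

Revised batch per 250.0 g glass melt:
  Na-feldspar: 89.88 g
  ATH: 82.74 g
  Quartz sand: 42.83 g
  Fused borax: 64.29 g
Total batch = 279.7 g; LOI loss = 29.73 g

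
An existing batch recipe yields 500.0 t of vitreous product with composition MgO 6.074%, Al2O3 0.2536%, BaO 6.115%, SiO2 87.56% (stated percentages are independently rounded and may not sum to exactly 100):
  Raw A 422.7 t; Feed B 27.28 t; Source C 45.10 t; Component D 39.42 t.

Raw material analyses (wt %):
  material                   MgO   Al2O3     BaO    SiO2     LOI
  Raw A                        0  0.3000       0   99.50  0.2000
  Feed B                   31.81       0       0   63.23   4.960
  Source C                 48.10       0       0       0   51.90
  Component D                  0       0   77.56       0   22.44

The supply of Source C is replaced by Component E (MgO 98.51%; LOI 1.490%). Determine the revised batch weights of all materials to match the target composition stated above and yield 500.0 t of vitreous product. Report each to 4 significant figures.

The intermediate values appear, rounded to four significant figures, as written; full precision is carried at all times. Exactly one rounding lands on every reported result — the derived quantities, including the totals, the yield, LOI, four oxide percentages, net glass mass, are re-derived from the batch weights per 500.0 t of glass in full precision as set out in the question or the answer.
Target oxide masses per 500.0 t vitreous product:
  MgO: 6.074% × 500.0 = 30.37 t
  Al2O3: 0.2536% × 500.0 = 1.268 t
  BaO: 6.115% × 500.0 = 30.58 t
  SiO2: 87.56% × 500.0 = 437.8 t
Checking each oxide sum working from each reported weight, versus the basis set out (each sum matches its target mass once rounding is allowed for):
  MgO: 27.28·0.3181 + 22.02·0.9851 = 30.37 t (target 30.37 t)
  Al2O3: 422.7·0.003000 = 1.268 t (target 1.268 t)
  BaO: 39.42·0.7756 = 30.57 t (target 30.58 t)
  SiO2: 422.7·0.9950 + 27.28·0.6323 = 437.8 t (target 437.8 t)
The glass-mass cross-check: Σ batch − LOI loss = 500.0 t (targets for the oxides total 500.0 t; basis as stated: 500.0 t — differing by rounding only).
Adding the batch up: Σ batch = 511.4 t; the LOI term Σ batch·LOI equals 11.37 t; yield, glass over the total, = 97.78%.

Revised batch per 500.0 t vitreous product:
  Raw A: 422.7 t
  Feed B: 27.28 t
  Component E: 22.02 t
  Component D: 39.42 t
Total batch = 511.4 t; LOI loss = 11.37 t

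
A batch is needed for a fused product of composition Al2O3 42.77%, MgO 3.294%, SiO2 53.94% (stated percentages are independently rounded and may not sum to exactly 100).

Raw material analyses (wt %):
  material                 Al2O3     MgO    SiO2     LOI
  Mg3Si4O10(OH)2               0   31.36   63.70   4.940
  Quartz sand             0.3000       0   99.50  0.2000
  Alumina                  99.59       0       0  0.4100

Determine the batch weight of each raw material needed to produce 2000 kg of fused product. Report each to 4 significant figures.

Batch per 2000 kg fused product:
  Mg3Si4O10(OH)2: 210.1 kg
  Quartz sand: 949.7 kg
  Alumina: 856.1 kg
Total batch = 2016 kg; LOI loss = 15.79 kg; yield = 99.22%

All internal work carries full precision in all steps; mid-chain values are shown (rounded to four significant figures) within the worked lines — every reported figure takes just one rounding; derived quantities are re-derived at full float precision (ignition loss, yield, totals, three oxide percentages, glass mass) starting from the weights on 2000 kg of glass, as written in the problem or the answer.
Oxide-by-oxide targets in 2000 kg fused product:
  Al2O3: 42.77% × 2000 = 855.4 kg
  MgO: 3.294% × 2000 = 65.88 kg
  SiO2: 53.94% × 2000 = 1079 kg
Mass-balance tally per oxide with the batch weights as given, under the basis named above (delivered sums recover each target within answer rounding):
  Al2O3: 949.7·0.003000 + 856.1·0.9959 = 855.4 kg (target 855.4 kg)
  MgO: 210.1·0.3136 = 65.89 kg (target 65.88 kg)
  SiO2: 210.1·0.6370 + 949.7·0.9950 = 1079 kg (target 1079 kg)
Glass mass check: the batch minus its LOI: 2000 kg (summing oxide targets gives 2000 kg; with the basis standing at 2000 kg — a pure rounding effect).
Batch grand total — Σ batch = 2016 kg; Σ batch·LOI gives LOI loss = 15.79 kg; yield, glass over the total, = 99.22%.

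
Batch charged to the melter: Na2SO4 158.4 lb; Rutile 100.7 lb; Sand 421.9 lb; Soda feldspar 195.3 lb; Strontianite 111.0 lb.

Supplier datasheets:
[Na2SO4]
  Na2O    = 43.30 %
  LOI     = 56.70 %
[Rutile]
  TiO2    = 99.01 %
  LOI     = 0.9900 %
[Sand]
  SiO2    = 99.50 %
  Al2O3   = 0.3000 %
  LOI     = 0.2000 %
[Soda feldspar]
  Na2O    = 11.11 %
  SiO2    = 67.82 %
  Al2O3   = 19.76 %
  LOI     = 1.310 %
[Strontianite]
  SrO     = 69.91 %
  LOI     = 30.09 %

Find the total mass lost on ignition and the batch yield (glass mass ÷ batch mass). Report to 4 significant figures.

The whole derivation holds full float precision at all times — working values are printed with 4-significant-digit rounding when written out; each reported figure takes a single rounding — the derived quantities, which include ignition loss, yield, five oxide percentages, totals, glass mass, are re-derived in full float precision, precisely as stated by the problem or the answer, using the weight values at 859.7 lb of glass.
LOI of each material in turn:
  Na2SO4: 158.4 × 0.5670 = 89.81 lb
  Rutile: 100.7 × 0.009900 = 0.9969 lb
  Sand: 421.9 × 0.002000 = 0.8438 lb
  Soda feldspar: 195.3 × 0.01310 = 2.558 lb
  Strontianite: 111.0 × 0.3009 = 33.40 lb
Total LOI = 127.6 lb
Glass = batch − LOI = 987.3 − 127.6 = 859.7 lb

LOI loss = 127.6 lb; glass = 859.7 lb; yield = 87.07%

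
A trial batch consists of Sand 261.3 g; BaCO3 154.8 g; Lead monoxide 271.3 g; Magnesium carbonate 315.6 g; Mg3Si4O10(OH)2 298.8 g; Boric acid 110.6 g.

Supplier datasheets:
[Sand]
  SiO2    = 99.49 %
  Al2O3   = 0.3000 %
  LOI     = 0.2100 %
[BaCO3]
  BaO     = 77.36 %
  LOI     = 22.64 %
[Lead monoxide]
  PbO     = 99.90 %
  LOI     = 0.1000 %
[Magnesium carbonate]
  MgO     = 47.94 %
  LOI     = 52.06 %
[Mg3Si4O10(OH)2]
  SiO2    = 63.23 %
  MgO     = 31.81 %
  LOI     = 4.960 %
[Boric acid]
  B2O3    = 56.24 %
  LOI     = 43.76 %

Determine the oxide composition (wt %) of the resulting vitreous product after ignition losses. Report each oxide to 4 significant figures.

Every computation maintains exact precision through every step. Mid-chain values are printed, with 4-significant-digit rounding, in the printout — every reported result carries a single rounding. The derived quantities, which include yield, LOI, glass mass, totals, six oxide percentages, are recomputed at exact precision, as written in problem or answer, starting from the weights per 1149 g of glass.
Oxide-by-oxide delivered mass:
  BaO: 154.8·0.7736 = 119.8 g
  PbO: 271.3·0.9990 = 271.0 g
  SiO2: 261.3·0.9949 + 298.8·0.6323 = 448.9 g
  B2O3: 110.6·0.5624 = 62.20 g
  MgO: 315.6·0.4794 + 298.8·0.3181 = 246.3 g
  Al2O3: 261.3·0.003000 = 0.7839 g
LOI: 261.3·0.002100 + 154.8·0.2264 + 271.3·0.001000 + 315.6·0.5206 + 298.8·0.04960 + 110.6·0.4376 = 263.4 g
Net of LOI, the glass mass = 1412 − 263.4 = 1149 g (= the summed oxide contributions)
oxide / glass × 100 gives the wt %

Glass mass = 1149 g (batch 1412 − LOI 263.4).
Composition: BaO 10.42%, PbO 23.59%, SiO2 39.07%, B2O3 5.413%, MgO 21.44%, Al2O3 0.06822%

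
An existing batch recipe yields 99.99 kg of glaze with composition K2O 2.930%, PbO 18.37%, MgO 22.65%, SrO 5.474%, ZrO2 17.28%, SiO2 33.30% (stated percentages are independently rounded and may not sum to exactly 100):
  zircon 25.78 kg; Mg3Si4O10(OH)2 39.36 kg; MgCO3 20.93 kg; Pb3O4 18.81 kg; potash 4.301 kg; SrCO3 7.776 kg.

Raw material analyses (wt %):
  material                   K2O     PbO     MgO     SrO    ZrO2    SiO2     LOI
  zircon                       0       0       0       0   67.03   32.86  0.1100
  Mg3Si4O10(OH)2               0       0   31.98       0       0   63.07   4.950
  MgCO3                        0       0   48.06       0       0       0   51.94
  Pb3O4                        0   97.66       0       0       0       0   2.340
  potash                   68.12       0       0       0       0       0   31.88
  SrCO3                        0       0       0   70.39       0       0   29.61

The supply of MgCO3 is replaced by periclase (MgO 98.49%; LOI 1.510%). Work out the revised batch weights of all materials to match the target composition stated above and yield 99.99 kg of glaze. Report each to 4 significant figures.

Intermediates appear, with 4-significant-digit rounding, alongside each step; the whole derivation carries full precision from first step to last. Every reported value sees exactly one rounding; derived quantities, including LOI, totals, six oxide percentages, net glass mass, yield, are recomputed from the batch weights per 99.99 kg of glass in full precision, precisely as stated by question or answer.
The oxide mass targets at 99.99 kg glaze:
  K2O: 2.930% × 99.99 = 2.930 kg
  PbO: 18.37% × 99.99 = 18.37 kg
  MgO: 22.65% × 99.99 = 22.65 kg
  SrO: 5.474% × 99.99 = 5.473 kg
  ZrO2: 17.28% × 99.99 = 17.28 kg
  SiO2: 33.30% × 99.99 = 33.30 kg
A balance pass over the oxides, on the weights just shown, against the basis in use (sum by sum, the targets are met given rounding of the digits):
  K2O: 4.301·0.6812 = 2.930 kg (target 2.930 kg)
  PbO: 18.81·0.9766 = 18.37 kg (target 18.37 kg)
  MgO: 39.36·0.3198 + 10.21·0.9849 = 22.64 kg (target 22.65 kg)
  SrO: 7.776·0.7039 = 5.474 kg (target 5.473 kg)
  ZrO2: 25.78·0.6703 = 17.28 kg (target 17.28 kg)
  SiO2: 25.78·0.3286 + 39.36·0.6307 = 33.30 kg (target 33.30 kg)
Consistency of the glass mass: batch Σ − ignition loss = 99.99 kg (summing oxide targets gives 99.99 kg; stated basis 99.99 kg — a pure rounding effect).
Total batch = Σ batch = 106.2 kg; LOI removed, Σ of batch·LOI: 6.245 kg; as yield: glass ÷ batch → 94.12%.

Revised batch per 99.99 kg glaze:
  zircon: 25.78 kg
  Mg3Si4O10(OH)2: 39.36 kg
  periclase: 10.21 kg
  Pb3O4: 18.81 kg
  potash: 4.301 kg
  SrCO3: 7.776 kg
Total batch = 106.2 kg; LOI loss = 6.245 kg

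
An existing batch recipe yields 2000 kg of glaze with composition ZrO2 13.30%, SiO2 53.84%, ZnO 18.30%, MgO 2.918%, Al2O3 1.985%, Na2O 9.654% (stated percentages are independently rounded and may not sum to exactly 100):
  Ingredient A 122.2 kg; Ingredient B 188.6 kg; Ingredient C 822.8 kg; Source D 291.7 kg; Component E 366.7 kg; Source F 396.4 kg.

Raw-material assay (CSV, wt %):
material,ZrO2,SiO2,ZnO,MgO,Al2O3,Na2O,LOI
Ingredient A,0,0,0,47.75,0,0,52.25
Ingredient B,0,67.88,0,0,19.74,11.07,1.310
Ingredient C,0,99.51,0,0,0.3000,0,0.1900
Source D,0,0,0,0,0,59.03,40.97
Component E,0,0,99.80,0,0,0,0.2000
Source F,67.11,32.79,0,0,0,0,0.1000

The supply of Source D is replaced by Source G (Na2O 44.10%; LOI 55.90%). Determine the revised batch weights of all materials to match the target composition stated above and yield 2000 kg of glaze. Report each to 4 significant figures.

The working math maintains exact precision at every stage. Values along the way are printed, rounded to 4 significant figures, when written out. Every reported figure takes a single rounding; all derived quantities, including glass mass, six oxide percentages, yield, the totals, ignition loss, are re-derived using the weight values at 2000 kg of glass in full precision, as given in the question or the answer.
The oxide mass targets at 2000 kg glaze:
  ZrO2: 13.30% × 2000 = 266.0 kg
  SiO2: 53.84% × 2000 = 1077 kg
  ZnO: 18.30% × 2000 = 366.0 kg
  MgO: 2.918% × 2000 = 58.36 kg
  Al2O3: 1.985% × 2000 = 39.70 kg
  Na2O: 9.654% × 2000 = 193.1 kg
Verifying the oxide balance on the weights just shown, against the basis in use (summed amounts equal target values given rounding of the digits):
  ZrO2: 396.4·0.6711 = 266.0 kg (target 266.0 kg)
  SiO2: 188.6·0.6788 + 822.8·0.9951 + 396.4·0.3279 = 1077 kg (target 1077 kg)
  ZnO: 366.7·0.9980 = 366.0 kg (target 366.0 kg)
  MgO: 122.2·0.4775 = 58.35 kg (target 58.36 kg)
  Al2O3: 188.6·0.1974 + 822.8·0.003000 = 39.70 kg (target 39.70 kg)
  Na2O: 188.6·0.1107 + 390.5·0.4410 = 193.1 kg (target 193.1 kg)
Glass-mass sanity pass: total charge less LOI = 2000 kg (targets for the oxides total 2000 kg; stated basis 2000 kg — rounding explains the deltas).
Batch total: Σ batch = 2287 kg; LOI removed, Σ of batch·LOI: 287.3 kg; yield = glass ÷ total batch = 87.44%.

Revised batch per 2000 kg glaze:
  Ingredient A: 122.2 kg
  Ingredient B: 188.6 kg
  Ingredient C: 822.8 kg
  Source G: 390.5 kg
  Component E: 366.7 kg
  Source F: 396.4 kg
Total batch = 2287 kg; LOI loss = 287.3 kg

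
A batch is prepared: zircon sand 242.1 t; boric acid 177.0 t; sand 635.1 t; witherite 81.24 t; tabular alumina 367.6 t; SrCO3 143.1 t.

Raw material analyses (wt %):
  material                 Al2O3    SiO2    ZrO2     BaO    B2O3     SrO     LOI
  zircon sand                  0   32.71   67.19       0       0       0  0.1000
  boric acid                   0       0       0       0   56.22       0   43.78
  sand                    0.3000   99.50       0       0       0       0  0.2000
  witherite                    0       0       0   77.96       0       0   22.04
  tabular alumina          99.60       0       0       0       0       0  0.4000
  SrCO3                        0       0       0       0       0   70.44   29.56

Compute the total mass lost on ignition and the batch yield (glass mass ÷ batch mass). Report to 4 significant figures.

LOI loss = 140.7 t; glass = 1505 t; yield = 91.45%

All arithmetic holds full precision from start to finish. Intermediates appear (rounded to 4 significant figures) within the worked lines; a single rounding finalizes every reported figure. Derived quantities, which include yield, six oxide percentages, totals, net glass mass, LOI, are computed at full float precision, as quoted within question or answer, starting from the weights for 1505 t of glass.
Each material's LOI contribution:
  zircon sand: 242.1 × 0.001000 = 0.2421 t
  boric acid: 177.0 × 0.4378 = 77.49 t
  sand: 635.1 × 0.002000 = 1.270 t
  witherite: 81.24 × 0.2204 = 17.91 t
  tabular alumina: 367.6 × 0.004000 = 1.470 t
  SrCO3: 143.1 × 0.2956 = 42.30 t
Total LOI = 140.7 t
Glass = batch − LOI = 1646 − 140.7 = 1505 t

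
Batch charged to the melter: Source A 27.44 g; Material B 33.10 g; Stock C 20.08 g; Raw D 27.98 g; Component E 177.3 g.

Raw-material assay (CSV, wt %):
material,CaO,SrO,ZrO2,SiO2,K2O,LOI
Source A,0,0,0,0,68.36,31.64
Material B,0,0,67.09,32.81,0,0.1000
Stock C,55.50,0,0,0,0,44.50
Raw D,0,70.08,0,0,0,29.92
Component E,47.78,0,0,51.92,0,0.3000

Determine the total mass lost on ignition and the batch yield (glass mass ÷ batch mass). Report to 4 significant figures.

The intermediate values are displayed (rounded to 4 significant figures) on the page — the whole derivation carries full precision in all steps; every reported number is rounded a single time — the derived quantities are re-derived in full float precision (ignition loss, five oxide percentages, the yield, the totals, glass mass) using the weight values at 259.3 g of glass exactly as shown in the question or the answer.
LOI of each material in turn:
  Source A: 27.44 × 0.3164 = 8.682 g
  Material B: 33.10 × 0.001000 = 0.03310 g
  Stock C: 20.08 × 0.4450 = 8.936 g
  Raw D: 27.98 × 0.2992 = 8.372 g
  Component E: 177.3 × 0.003000 = 0.5319 g
Total LOI = 26.55 g
Glass = batch − LOI = 285.9 − 26.55 = 259.3 g

LOI loss = 26.55 g; glass = 259.3 g; yield = 90.71%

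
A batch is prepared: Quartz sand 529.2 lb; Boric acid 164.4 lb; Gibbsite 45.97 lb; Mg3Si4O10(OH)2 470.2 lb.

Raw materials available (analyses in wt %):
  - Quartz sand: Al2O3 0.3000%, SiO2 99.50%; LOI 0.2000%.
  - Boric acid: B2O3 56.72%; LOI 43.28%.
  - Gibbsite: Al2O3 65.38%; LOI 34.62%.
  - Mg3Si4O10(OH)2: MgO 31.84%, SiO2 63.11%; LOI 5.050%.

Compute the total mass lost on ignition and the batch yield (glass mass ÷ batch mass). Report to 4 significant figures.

LOI loss = 111.9 lb; glass = 1098 lb; yield = 90.75%

Exact precision is carried all the way through; the intermediate values appear, rounded to 4 significant digits, within the worked lines. A single rounding completes every reported value. The derived quantities are recomputed from the batch weights per 1098 lb of glass in exact precision (totals, glass mass, four oxide percentages, the yield, LOI) as written in either problem or answer.
Per-material ignition loss:
  Quartz sand: 529.2 × 0.002000 = 1.058 lb
  Boric acid: 164.4 × 0.4328 = 71.15 lb
  Gibbsite: 45.97 × 0.3462 = 15.91 lb
  Mg3Si4O10(OH)2: 470.2 × 0.05050 = 23.75 lb
Total LOI = 111.9 lb
Glass = batch − LOI = 1210 − 111.9 = 1098 lb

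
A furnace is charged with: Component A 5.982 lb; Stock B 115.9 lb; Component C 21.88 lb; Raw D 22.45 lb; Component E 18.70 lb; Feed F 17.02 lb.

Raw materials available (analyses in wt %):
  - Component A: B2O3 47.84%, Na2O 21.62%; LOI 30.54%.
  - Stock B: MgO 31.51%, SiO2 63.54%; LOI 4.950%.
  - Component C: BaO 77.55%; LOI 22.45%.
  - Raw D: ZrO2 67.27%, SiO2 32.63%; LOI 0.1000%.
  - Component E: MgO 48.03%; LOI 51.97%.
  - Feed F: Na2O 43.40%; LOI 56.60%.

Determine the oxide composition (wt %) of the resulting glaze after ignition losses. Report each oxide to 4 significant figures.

Glass mass = 170.1 lb (batch 201.9 − LOI 31.85).
Composition: ZrO2 8.879%, MgO 26.75%, B2O3 1.683%, BaO 9.976%, Na2O 5.103%, SiO2 47.61%

All internal work carries exact precision at all times — mid-chain values are displayed, rounded to 4 significant digits, on the page. Each reported number is rounded exactly once — the derived quantities (LOI, the six compositions, glass mass, totals, yield) are rebuilt in exact precision starting from the weights per 170.1 lb of glass as set out in either problem or answer.
Delivered oxide masses:
  ZrO2: 22.45·0.6727 = 15.10 lb
  MgO: 115.9·0.3151 + 18.70·0.4803 = 45.50 lb
  B2O3: 5.982·0.4784 = 2.862 lb
  BaO: 21.88·0.7755 = 16.97 lb
  Na2O: 5.982·0.2162 + 17.02·0.4340 = 8.680 lb
  SiO2: 115.9·0.6354 + 22.45·0.3263 = 80.97 lb
LOI: 5.982·0.3054 + 115.9·0.04950 + 21.88·0.2245 + 22.45·0.001000 + 18.70·0.5197 + 17.02·0.5660 = 31.85 lb
batch − LOI leaves glass = 201.9 − 31.85 = 170.1 lb (matching Σ of the oxides)
percent share: oxide ÷ glass, ×100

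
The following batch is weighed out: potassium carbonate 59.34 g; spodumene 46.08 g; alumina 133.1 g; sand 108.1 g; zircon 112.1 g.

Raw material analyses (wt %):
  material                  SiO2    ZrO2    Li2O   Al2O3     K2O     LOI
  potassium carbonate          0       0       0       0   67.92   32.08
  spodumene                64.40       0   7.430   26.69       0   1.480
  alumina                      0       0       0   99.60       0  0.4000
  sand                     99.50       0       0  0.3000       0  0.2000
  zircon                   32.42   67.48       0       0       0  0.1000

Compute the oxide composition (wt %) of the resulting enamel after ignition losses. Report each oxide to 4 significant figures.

Glass mass = 438.1 g (batch 458.7 − LOI 20.58).
Composition: SiO2 39.62%, ZrO2 17.27%, Li2O 0.7814%, Al2O3 33.14%, K2O 9.199%

All internal work runs at full precision through every step. Values along the way are printed, with 4-significant-figure rounding, as written — every reported value takes a single rounding. Derived quantities are recomputed from the weighed amounts at 438.1 g of glass at exact precision (glass mass, the totals, LOI, five oxide percentages, the yield) as written in the problem or the answer.
What the batch supplies per oxide:
  SiO2: 46.08·0.6440 + 108.1·0.9950 + 112.1·0.3242 = 173.6 g
  ZrO2: 112.1·0.6748 = 75.65 g
  Li2O: 46.08·0.07430 = 3.424 g
  Al2O3: 46.08·0.2669 + 133.1·0.9960 + 108.1·0.003000 = 145.2 g
  K2O: 59.34·0.6792 = 40.30 g
LOI: 59.34·0.3208 + 46.08·0.01480 + 133.1·0.004000 + 108.1·0.002000 + 112.1·0.001000 = 20.58 g
Glass = total batch minus LOI = 458.7 − 20.58 = 438.1 g (consistent with Σ oxide mass)
each wt % is 100 × oxide ÷ glass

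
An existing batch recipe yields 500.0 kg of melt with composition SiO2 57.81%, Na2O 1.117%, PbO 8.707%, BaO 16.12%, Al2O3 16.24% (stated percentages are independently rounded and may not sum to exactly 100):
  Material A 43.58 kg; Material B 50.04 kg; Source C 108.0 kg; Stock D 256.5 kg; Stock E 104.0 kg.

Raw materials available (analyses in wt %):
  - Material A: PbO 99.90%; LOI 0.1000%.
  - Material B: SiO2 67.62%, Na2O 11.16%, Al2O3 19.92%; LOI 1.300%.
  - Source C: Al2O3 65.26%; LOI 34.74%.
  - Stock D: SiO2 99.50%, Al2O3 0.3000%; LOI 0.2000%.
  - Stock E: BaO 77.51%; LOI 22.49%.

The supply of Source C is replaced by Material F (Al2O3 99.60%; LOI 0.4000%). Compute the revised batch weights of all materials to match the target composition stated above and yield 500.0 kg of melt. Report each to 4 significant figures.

The intermediate values are shown with 4-significant-figure rounding between the steps — every computation holds exact precision at all times — each reported number takes a single rounding; all derived quantities, including totals, glass mass, yield, ignition loss, the five compositions, are computed using the weight values for 500.0 kg of glass at full float precision as they appear in question or answer.
Target oxide masses per 500.0 kg melt:
  SiO2: 57.81% × 500.0 = 289.0 kg
  Na2O: 1.117% × 500.0 = 5.585 kg
  PbO: 8.707% × 500.0 = 43.54 kg
  BaO: 16.12% × 500.0 = 80.60 kg
  Al2O3: 16.24% × 500.0 = 81.20 kg
Mass-balance tally per oxide using the reported weights, on the stated basis (each sum matches its target mass within answer rounding):
  SiO2: 50.04·0.6762 + 256.5·0.9950 = 289.1 kg (target 289.0 kg)
  Na2O: 50.04·0.1116 = 5.584 kg (target 5.585 kg)
  PbO: 43.58·0.9990 = 43.54 kg (target 43.54 kg)
  BaO: 104.0·0.7751 = 80.61 kg (target 80.60 kg)
  Al2O3: 50.04·0.1992 + 70.74·0.9960 + 256.5·0.003000 = 81.19 kg (target 81.20 kg)
Glass-mass bookkeeping: whole batch net of LOI = 500.0 kg (the Σ of target masses is 500.0 kg; with the basis standing at 500.0 kg — differing by rounding only).
Batch grand total — Σ batch = 524.9 kg; Σ batch·LOI gives LOI loss = 24.88 kg; the yield ratio, glass ÷ batch: 95.26%.

Revised batch per 500.0 kg melt:
  Material A: 43.58 kg
  Material B: 50.04 kg
  Material F: 70.74 kg
  Stock D: 256.5 kg
  Stock E: 104.0 kg
Total batch = 524.9 kg; LOI loss = 24.88 kg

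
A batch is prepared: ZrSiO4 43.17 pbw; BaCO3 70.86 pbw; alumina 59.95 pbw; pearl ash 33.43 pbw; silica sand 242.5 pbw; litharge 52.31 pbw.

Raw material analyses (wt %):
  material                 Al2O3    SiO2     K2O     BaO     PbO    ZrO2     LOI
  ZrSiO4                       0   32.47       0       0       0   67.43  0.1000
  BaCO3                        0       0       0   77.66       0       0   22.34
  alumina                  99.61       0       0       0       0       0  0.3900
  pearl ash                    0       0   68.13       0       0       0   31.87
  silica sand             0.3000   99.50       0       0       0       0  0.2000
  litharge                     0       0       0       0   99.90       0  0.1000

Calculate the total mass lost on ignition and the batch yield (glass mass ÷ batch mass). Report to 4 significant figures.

Mid-chain values are printed, with 4-significant-figure rounding, as written; the working math holds full precision from start to finish. Every reported result takes a single rounding. Derived quantities are rebuilt at full float precision (the six compositions, net glass mass, the yield, ignition loss, the totals) from the weighed amounts on 474.9 pbw of glass as set out in the problem or answer text.
Per-material ignition loss:
  ZrSiO4: 43.17 × 0.001000 = 0.04317 pbw
  BaCO3: 70.86 × 0.2234 = 15.83 pbw
  alumina: 59.95 × 0.003900 = 0.2338 pbw
  pearl ash: 33.43 × 0.3187 = 10.65 pbw
  silica sand: 242.5 × 0.002000 = 0.4850 pbw
  litharge: 52.31 × 0.001000 = 0.05231 pbw
Total LOI = 27.30 pbw
Glass = batch − LOI = 502.2 − 27.30 = 474.9 pbw

LOI loss = 27.30 pbw; glass = 474.9 pbw; yield = 94.56%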